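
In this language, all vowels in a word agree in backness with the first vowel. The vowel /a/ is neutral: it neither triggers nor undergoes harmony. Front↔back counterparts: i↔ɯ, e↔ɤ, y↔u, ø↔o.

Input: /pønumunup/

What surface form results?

[pønymynyp]

/u/ harmonizes with /ø/ ([-back]) → [y]
/u/ harmonizes with /ø/ ([-back]) → [y]
/u/ harmonizes with /ø/ ([-back]) → [y]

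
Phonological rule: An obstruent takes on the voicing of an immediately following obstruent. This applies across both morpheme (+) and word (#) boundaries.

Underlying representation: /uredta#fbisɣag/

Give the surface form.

[uretta#vbizɣag]

/d/ before /t/ (voiceless) → [t]
/f/ before /b/ (voiced) → [v]
/s/ before /ɣ/ (voiced) → [z]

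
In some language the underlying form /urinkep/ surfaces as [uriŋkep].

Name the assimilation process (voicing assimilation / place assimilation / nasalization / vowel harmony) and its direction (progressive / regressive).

place assimilation, regressive

/n/→[ŋ].
Each target copies a feature from the following segment, so the direction is regressive.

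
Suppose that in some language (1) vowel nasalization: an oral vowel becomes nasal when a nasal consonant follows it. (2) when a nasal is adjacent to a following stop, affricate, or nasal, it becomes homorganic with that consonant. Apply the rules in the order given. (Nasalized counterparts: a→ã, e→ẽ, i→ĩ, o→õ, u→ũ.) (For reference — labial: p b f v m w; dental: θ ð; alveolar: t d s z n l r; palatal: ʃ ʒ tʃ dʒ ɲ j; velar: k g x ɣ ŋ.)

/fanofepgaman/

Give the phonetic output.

Rule 1: /a/ before nasal /n/ → [ã]
Rule 1: /a/ before nasal /m/ → [ã]
Rule 1: /a/ before nasal /n/ → [ã]
After rule 1: fãnofepgãmãn
Rule 2: no segment meets the rule's conditions; no change.

[fãnofepgãmãn]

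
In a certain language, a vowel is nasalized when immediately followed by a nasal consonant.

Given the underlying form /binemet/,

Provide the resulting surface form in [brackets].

[bĩnẽmet]

/i/ before nasal /n/ → [ĩ]
/e/ before nasal /m/ → [ẽ]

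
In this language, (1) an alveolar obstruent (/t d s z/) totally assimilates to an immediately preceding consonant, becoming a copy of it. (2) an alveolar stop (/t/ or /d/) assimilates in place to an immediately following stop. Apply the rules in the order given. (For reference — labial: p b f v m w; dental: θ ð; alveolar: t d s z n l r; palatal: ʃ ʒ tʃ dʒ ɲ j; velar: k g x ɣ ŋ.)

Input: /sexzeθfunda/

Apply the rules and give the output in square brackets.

Rule 1: /z/ after /x/ → [x] (total assimilation)
Rule 1: /d/ after /n/ → [n] (total assimilation)
After rule 1: sexxeθfunna
Rule 2: no segment meets the rule's conditions; no change.

[sexxeθfunna]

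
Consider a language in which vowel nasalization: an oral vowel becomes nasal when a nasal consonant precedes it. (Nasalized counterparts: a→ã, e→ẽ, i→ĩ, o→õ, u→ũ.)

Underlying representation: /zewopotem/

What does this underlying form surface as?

[zewopotem]

no segment meets the rule's conditions; no change.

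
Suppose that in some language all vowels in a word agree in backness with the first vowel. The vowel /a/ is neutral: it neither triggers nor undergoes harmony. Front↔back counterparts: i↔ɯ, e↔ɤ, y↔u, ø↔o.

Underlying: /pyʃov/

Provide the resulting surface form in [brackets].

[pyʃøv]

/o/ harmonizes with /y/ ([-back]) → [ø]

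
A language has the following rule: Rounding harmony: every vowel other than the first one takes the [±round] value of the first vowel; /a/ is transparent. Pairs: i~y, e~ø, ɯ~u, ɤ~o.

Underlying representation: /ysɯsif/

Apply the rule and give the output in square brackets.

/ɯ/ harmonizes with /y/ ([+round]) → [u]
/i/ harmonizes with /y/ ([+round]) → [y]

[ysusyf]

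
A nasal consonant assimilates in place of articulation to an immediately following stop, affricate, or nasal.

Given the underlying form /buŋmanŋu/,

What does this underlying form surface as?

/ŋ/ before /m/ (labial) → [m]
/n/ before /ŋ/ (velar) → [ŋ]

[bummaŋŋu]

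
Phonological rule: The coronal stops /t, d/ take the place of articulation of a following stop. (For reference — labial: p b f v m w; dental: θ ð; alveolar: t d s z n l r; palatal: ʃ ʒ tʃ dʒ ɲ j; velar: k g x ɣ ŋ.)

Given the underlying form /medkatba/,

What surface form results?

[megkapba]

/d/ before /k/ (velar) → [g]
/t/ before /b/ (labial) → [p]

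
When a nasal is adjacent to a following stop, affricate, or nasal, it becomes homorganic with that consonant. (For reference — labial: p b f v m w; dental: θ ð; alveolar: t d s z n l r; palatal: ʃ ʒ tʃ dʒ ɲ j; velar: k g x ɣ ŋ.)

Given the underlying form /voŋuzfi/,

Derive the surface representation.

no segment meets the rule's conditions; no change.

[voŋuzfi]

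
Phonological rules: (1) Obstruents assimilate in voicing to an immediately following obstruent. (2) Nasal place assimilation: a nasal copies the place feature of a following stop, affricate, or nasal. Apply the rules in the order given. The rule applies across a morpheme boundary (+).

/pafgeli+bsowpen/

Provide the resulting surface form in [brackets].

Rule 1: /f/ before /g/ (voiced) → [v]
Rule 1: /b/ before /s/ (voiceless) → [p]
After rule 1: pavgeli+psowpen
Rule 2: no segment meets the rule's conditions; no change.

[pavgeli+psowpen]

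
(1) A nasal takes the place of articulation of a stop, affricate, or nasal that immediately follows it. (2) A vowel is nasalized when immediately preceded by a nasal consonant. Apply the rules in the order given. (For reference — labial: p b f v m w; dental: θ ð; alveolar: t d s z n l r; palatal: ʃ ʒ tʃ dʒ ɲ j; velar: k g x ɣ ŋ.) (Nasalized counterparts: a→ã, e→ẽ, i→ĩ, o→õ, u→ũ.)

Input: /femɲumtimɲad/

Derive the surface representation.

[feɲɲũntiɲɲãd]

Rule 1: /m/ before /ɲ/ (palatal) → [ɲ]
Rule 1: /m/ before /t/ (alveolar) → [n]
Rule 1: /m/ before /ɲ/ (palatal) → [ɲ]
After rule 1: feɲɲuntiɲɲad
Rule 2: /u/ after nasal /ɲ/ → [ũ]
Rule 2: /a/ after nasal /ɲ/ → [ã]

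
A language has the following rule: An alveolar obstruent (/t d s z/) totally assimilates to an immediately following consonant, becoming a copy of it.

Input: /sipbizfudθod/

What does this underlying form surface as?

/z/ before /f/ → [f] (total assimilation)
/d/ before /θ/ → [θ] (total assimilation)

[sipbiffuθθod]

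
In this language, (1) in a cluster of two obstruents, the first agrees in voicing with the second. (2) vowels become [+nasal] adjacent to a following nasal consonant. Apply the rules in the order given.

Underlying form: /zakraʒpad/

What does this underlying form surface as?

Rule 1: /ʒ/ before /p/ (voiceless) → [ʃ]
After rule 1: zakraʃpad
Rule 2: no segment meets the rule's conditions; no change.

[zakraʃpad]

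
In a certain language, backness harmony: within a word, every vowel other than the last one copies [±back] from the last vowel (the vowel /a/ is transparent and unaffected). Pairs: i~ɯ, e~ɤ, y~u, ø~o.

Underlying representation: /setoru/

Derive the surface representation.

/e/ harmonizes with /u/ ([+back]) → [ɤ]

[sɤtoru]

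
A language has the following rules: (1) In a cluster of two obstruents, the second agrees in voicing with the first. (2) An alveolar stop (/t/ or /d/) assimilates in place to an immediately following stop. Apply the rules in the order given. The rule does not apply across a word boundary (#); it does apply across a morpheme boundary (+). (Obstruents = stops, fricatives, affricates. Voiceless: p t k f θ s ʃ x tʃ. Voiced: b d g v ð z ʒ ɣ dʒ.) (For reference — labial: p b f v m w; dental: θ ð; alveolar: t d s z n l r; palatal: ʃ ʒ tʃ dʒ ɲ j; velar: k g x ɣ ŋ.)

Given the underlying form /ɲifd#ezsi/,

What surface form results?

Rule 1: /d/ after /f/ (voiceless) → [t]
Rule 1: /s/ after /z/ (voiced) → [z]
After rule 1: ɲift#ezzi
Rule 2: no segment meets the rule's conditions; no change.

[ɲift#ezzi]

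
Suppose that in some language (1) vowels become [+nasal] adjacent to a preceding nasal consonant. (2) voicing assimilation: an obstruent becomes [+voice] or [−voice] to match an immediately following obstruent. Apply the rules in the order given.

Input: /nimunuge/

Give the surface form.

[nĩmũnũge]

Rule 1: /i/ after nasal /n/ → [ĩ]
Rule 1: /u/ after nasal /m/ → [ũ]
Rule 1: /u/ after nasal /n/ → [ũ]
After rule 1: nĩmũnũge
Rule 2: no segment meets the rule's conditions; no change.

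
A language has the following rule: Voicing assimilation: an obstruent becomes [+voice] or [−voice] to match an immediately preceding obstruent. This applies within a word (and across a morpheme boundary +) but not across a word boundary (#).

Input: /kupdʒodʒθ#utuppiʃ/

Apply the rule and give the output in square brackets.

/dʒ/ after /p/ (voiceless) → [tʃ]
/θ/ after /dʒ/ (voiced) → [ð]

[kuptʃodʒð#utuppiʃ]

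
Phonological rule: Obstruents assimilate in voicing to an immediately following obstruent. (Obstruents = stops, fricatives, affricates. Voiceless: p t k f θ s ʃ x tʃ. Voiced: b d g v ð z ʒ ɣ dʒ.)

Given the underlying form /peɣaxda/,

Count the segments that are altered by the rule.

1

/x/ before /d/ (voiced) → [ɣ]
1 segment changes.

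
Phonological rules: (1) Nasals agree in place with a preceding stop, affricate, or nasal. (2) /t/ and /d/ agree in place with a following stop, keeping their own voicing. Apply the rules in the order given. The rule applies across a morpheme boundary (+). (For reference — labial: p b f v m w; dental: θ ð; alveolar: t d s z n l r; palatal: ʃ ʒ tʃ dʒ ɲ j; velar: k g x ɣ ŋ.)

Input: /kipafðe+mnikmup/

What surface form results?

Rule 1: /n/ after /m/ (labial) → [m]
Rule 1: /m/ after /k/ (velar) → [ŋ]
After rule 1: kipafðe+mmikŋup
Rule 2: no segment meets the rule's conditions; no change.

[kipafðe+mmikŋup]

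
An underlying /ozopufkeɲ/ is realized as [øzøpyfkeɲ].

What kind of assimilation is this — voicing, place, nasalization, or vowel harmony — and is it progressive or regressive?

vowel harmony, regressive

/o/→[ø] /o/→[ø] /u/→[y].
Vowels agree with the last vowel, so the harmony is regressive.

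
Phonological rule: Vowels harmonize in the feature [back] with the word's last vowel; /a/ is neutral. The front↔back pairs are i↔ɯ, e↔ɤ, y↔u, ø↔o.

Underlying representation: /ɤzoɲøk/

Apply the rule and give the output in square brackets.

/ɤ/ harmonizes with /ø/ ([-back]) → [e]
/o/ harmonizes with /ø/ ([-back]) → [ø]

[ezøɲøk]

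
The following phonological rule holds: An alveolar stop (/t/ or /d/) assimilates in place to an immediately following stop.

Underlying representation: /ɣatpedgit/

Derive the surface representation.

/t/ before /p/ (labial) → [p]
/d/ before /g/ (velar) → [g]

[ɣappeggit]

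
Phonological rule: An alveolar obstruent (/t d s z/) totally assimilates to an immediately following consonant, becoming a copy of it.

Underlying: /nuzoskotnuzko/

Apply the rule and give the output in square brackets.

[nuzokkonnukko]

/s/ before /k/ → [k] (total assimilation)
/t/ before /n/ → [n] (total assimilation)
/z/ before /k/ → [k] (total assimilation)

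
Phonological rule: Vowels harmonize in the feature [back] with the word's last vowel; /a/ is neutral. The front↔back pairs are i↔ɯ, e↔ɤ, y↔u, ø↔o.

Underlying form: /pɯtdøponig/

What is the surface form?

/ɯ/ harmonizes with /i/ ([-back]) → [i]
/o/ harmonizes with /i/ ([-back]) → [ø]

[pitdøpønig]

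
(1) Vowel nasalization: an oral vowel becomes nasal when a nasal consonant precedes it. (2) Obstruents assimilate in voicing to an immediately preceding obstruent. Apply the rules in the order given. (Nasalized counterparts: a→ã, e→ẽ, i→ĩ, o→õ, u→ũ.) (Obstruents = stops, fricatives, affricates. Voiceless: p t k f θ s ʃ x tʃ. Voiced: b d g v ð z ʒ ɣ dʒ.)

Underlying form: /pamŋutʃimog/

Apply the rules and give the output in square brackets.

Rule 1: /u/ after nasal /ŋ/ → [ũ]
Rule 1: /o/ after nasal /m/ → [õ]
After rule 1: pamŋũtʃimõg
Rule 2: no segment meets the rule's conditions; no change.

[pamŋũtʃimõg]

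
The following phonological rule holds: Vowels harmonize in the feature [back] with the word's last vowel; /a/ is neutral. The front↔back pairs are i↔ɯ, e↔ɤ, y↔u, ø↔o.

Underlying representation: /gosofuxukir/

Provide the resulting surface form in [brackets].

/o/ harmonizes with /i/ ([-back]) → [ø]
/o/ harmonizes with /i/ ([-back]) → [ø]
/u/ harmonizes with /i/ ([-back]) → [y]
/u/ harmonizes with /i/ ([-back]) → [y]

[gøsøfyxykir]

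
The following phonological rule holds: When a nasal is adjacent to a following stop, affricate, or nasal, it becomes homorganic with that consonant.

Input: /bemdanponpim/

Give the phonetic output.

/m/ before /d/ (alveolar) → [n]
/n/ before /p/ (labial) → [m]
/n/ before /p/ (labial) → [m]

[bendampompim]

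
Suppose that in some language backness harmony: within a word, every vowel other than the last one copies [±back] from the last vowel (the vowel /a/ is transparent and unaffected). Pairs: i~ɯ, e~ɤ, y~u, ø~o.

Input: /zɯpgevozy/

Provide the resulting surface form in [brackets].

/ɯ/ harmonizes with /y/ ([-back]) → [i]
/o/ harmonizes with /y/ ([-back]) → [ø]

[zipgevøzy]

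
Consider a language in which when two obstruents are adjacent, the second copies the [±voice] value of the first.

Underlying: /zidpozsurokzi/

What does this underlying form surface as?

/p/ after /d/ (voiced) → [b]
/s/ after /z/ (voiced) → [z]
/z/ after /k/ (voiceless) → [s]

[zidbozzuroksi]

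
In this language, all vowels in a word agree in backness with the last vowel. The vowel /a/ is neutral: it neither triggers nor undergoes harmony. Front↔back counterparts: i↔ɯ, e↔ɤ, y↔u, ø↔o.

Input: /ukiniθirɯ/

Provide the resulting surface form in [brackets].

[ukɯnɯθɯrɯ]

/i/ harmonizes with /ɯ/ ([+back]) → [ɯ]
/i/ harmonizes with /ɯ/ ([+back]) → [ɯ]
/i/ harmonizes with /ɯ/ ([+back]) → [ɯ]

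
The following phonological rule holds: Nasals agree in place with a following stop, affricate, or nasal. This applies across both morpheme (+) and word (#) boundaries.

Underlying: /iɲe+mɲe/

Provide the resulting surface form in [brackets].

/m/ before /ɲ/ (palatal) → [ɲ]

[iɲe+ɲɲe]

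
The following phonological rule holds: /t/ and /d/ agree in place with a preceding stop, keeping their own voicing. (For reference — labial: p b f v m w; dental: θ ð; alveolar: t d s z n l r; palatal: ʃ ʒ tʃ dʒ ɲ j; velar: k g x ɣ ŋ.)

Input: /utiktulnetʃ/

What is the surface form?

/t/ after /k/ (velar) → [k]

[utikkulnetʃ]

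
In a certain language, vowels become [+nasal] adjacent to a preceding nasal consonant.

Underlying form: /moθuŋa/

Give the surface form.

/o/ after nasal /m/ → [õ]
/a/ after nasal /ŋ/ → [ã]

[mõθuŋã]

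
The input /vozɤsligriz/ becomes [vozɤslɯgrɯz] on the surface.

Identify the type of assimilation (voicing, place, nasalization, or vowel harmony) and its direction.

vowel harmony, progressive

/i/→[ɯ] /i/→[ɯ].
Vowels agree with the first vowel, so the harmony is progressive.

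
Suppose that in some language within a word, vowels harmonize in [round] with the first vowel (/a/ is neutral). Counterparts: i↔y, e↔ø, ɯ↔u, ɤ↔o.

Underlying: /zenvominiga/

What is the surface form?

/o/ harmonizes with /e/ ([-round]) → [ɤ]

[zenvɤminiga]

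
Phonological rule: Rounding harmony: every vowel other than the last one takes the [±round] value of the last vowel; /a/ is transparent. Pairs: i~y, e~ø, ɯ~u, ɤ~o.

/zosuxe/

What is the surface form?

/o/ harmonizes with /e/ ([-round]) → [ɤ]
/u/ harmonizes with /e/ ([-round]) → [ɯ]

[zɤsɯxe]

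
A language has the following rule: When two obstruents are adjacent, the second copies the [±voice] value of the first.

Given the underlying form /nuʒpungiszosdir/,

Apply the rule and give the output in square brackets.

[nuʒbungissostir]

/p/ after /ʒ/ (voiced) → [b]
/z/ after /s/ (voiceless) → [s]
/d/ after /s/ (voiceless) → [t]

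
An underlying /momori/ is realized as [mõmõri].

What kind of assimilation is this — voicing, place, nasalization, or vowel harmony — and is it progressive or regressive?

nasalization, progressive

/o/→[õ] /o/→[õ].
Each target copies a feature from the preceding segment, so the direction is progressive.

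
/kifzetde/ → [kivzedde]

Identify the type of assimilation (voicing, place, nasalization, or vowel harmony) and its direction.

voicing assimilation, regressive

/f/→[v] /t/→[d].
Each target copies a feature from the following segment, so the direction is regressive.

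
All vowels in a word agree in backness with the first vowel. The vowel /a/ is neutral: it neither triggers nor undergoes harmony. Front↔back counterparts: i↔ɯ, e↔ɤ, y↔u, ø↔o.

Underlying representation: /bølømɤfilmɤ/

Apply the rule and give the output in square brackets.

[bølømefilme]

/ɤ/ harmonizes with /ø/ ([-back]) → [e]
/ɤ/ harmonizes with /ø/ ([-back]) → [e]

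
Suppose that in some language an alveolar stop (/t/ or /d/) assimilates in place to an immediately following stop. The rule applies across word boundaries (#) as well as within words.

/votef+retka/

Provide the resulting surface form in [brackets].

/t/ before /k/ (velar) → [k]

[votef+rekka]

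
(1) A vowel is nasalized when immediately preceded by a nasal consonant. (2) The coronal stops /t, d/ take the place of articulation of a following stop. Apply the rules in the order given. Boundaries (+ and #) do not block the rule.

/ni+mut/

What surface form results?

Rule 1: /i/ after nasal /n/ → [ĩ]
Rule 1: /u/ after nasal /m/ → [ũ]
After rule 1: nĩ+mũt
Rule 2: no segment meets the rule's conditions; no change.

[nĩ+mũt]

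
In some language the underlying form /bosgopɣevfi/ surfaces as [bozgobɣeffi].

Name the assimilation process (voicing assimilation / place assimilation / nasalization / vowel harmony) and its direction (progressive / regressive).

/s/→[z] /p/→[b] /v/→[f].
Each target copies a feature from the following segment, so the direction is regressive.

voicing assimilation, regressive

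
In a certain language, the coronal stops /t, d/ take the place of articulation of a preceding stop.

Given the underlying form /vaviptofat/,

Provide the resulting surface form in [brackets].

[vavippofat]

/t/ after /p/ (labial) → [p]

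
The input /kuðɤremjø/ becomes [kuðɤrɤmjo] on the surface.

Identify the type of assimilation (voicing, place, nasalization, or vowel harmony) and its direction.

/e/→[ɤ] /ø/→[o].
Vowels agree with the first vowel, so the harmony is progressive.

vowel harmony, progressive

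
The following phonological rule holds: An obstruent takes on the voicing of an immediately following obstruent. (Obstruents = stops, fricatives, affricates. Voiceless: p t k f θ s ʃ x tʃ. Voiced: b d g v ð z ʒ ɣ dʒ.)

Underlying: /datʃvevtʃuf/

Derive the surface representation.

/tʃ/ before /v/ (voiced) → [dʒ]
/v/ before /tʃ/ (voiceless) → [f]

[dadʒveftʃuf]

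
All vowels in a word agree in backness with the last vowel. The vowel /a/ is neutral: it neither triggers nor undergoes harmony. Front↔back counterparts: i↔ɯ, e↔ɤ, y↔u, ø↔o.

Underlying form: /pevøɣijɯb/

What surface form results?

/e/ harmonizes with /ɯ/ ([+back]) → [ɤ]
/ø/ harmonizes with /ɯ/ ([+back]) → [o]
/i/ harmonizes with /ɯ/ ([+back]) → [ɯ]

[pɤvoɣɯjɯb]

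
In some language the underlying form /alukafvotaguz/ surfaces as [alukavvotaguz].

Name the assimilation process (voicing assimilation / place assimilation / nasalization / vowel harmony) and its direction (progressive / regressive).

voicing assimilation, regressive

/f/→[v].
Each target copies a feature from the following segment, so the direction is regressive.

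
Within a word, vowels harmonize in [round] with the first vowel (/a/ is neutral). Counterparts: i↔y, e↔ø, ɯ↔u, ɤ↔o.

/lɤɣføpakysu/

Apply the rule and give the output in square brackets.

[lɤɣfepakisɯ]

/ø/ harmonizes with /ɤ/ ([-round]) → [e]
/y/ harmonizes with /ɤ/ ([-round]) → [i]
/u/ harmonizes with /ɤ/ ([-round]) → [ɯ]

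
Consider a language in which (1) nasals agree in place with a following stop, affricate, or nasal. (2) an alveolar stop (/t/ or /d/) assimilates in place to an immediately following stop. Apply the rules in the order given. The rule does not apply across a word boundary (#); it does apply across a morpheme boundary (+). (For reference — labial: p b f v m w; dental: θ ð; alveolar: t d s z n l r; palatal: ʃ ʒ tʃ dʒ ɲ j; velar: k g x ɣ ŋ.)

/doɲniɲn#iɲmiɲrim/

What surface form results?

[donninn#immiɲrim]

Rule 1: /ɲ/ before /n/ (alveolar) → [n]
Rule 1: /ɲ/ before /n/ (alveolar) → [n]
Rule 1: /ɲ/ before /m/ (labial) → [m]
After rule 1: donninn#immiɲrim
Rule 2: no segment meets the rule's conditions; no change.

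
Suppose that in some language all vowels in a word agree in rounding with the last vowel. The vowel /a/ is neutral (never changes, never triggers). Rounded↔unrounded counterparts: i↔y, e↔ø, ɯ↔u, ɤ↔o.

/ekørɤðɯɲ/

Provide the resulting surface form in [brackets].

[ekerɤðɯɲ]

/ø/ harmonizes with /ɯ/ ([-round]) → [e]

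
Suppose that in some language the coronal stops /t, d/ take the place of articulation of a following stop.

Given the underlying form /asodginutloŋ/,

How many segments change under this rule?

/d/ before /g/ (velar) → [g]
1 segment changes.

1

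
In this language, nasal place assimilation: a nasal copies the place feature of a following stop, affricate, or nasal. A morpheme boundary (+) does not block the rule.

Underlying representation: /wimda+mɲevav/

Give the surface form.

[winda+ɲɲevav]

/m/ before /d/ (alveolar) → [n]
/m/ before /ɲ/ (palatal) → [ɲ]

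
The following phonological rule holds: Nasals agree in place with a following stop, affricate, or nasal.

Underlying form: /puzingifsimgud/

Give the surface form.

/n/ before /g/ (velar) → [ŋ]
/m/ before /g/ (velar) → [ŋ]

[puziŋgifsiŋgud]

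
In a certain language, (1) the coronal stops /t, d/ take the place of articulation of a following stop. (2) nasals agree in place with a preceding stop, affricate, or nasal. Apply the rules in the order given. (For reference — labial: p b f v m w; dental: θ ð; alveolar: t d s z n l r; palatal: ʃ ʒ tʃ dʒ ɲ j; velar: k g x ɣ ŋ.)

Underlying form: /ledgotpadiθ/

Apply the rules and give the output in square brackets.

Rule 1: /d/ before /g/ (velar) → [g]
Rule 1: /t/ before /p/ (labial) → [p]
After rule 1: leggoppadiθ
Rule 2: no segment meets the rule's conditions; no change.

[leggoppadiθ]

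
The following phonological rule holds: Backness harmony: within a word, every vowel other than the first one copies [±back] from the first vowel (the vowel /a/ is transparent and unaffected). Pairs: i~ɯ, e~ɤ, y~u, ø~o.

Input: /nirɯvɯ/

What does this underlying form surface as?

/ɯ/ harmonizes with /i/ ([-back]) → [i]
/ɯ/ harmonizes with /i/ ([-back]) → [i]

[nirivi]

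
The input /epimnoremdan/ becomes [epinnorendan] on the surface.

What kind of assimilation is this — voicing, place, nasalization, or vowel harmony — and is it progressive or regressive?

/m/→[n] /m/→[n].
Each target copies a feature from the following segment, so the direction is regressive.

place assimilation, regressive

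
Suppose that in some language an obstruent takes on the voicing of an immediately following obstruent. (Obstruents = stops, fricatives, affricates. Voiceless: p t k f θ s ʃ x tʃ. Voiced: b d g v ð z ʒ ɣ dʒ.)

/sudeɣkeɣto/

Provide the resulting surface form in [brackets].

[sudexkexto]

/ɣ/ before /k/ (voiceless) → [x]
/ɣ/ before /t/ (voiceless) → [x]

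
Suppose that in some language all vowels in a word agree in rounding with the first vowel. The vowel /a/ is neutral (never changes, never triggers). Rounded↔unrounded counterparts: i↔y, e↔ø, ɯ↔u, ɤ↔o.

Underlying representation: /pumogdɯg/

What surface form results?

/ɯ/ harmonizes with /u/ ([+round]) → [u]

[pumogdug]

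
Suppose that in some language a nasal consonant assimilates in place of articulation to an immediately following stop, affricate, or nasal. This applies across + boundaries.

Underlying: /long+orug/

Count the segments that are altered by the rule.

1

/n/ before /g/ (velar) → [ŋ]
1 segment changes.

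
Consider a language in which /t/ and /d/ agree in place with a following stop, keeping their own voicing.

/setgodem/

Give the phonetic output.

[sekgodem]

/t/ before /g/ (velar) → [k]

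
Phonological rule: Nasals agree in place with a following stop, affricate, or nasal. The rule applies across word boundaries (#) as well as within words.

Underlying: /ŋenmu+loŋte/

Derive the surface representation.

[ŋemmu+lonte]

/n/ before /m/ (labial) → [m]
/ŋ/ before /t/ (alveolar) → [n]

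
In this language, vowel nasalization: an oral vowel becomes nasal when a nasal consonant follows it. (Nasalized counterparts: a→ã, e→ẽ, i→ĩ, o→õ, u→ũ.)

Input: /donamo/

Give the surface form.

/o/ before nasal /n/ → [õ]
/a/ before nasal /m/ → [ã]

[dõnãmo]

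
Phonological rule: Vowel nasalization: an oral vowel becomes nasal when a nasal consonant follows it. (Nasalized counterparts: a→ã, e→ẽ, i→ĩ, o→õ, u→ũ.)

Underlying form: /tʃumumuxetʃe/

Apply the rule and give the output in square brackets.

[tʃũmũmuxetʃe]

/u/ before nasal /m/ → [ũ]
/u/ before nasal /m/ → [ũ]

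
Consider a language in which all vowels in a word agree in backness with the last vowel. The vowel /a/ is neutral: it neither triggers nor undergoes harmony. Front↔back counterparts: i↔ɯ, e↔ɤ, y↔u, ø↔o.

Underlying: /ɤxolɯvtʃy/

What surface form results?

/ɤ/ harmonizes with /y/ ([-back]) → [e]
/o/ harmonizes with /y/ ([-back]) → [ø]
/ɯ/ harmonizes with /y/ ([-back]) → [i]

[exølivtʃy]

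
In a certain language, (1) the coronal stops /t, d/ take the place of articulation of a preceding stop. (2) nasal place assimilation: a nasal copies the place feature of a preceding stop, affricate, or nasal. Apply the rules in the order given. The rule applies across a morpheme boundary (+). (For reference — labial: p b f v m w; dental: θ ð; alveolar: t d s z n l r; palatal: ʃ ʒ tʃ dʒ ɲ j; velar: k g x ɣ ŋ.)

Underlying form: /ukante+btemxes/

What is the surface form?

Rule 1: /t/ after /b/ (labial) → [p]
After rule 1: ukante+bpemxes
Rule 2: no segment meets the rule's conditions; no change.

[ukante+bpemxes]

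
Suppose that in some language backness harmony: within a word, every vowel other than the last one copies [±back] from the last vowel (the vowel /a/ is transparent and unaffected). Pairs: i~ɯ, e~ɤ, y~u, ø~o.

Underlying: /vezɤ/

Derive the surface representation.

/e/ harmonizes with /ɤ/ ([+back]) → [ɤ]

[vɤzɤ]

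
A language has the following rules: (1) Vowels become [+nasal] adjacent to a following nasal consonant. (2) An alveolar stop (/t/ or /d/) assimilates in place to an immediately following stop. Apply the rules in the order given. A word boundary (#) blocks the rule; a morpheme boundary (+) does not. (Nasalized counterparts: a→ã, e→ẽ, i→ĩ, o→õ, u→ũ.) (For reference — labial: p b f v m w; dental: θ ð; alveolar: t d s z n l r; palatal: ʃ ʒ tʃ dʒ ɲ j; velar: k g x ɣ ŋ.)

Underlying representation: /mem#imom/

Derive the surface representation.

[mẽm#ĩmõm]

Rule 1: /e/ before nasal /m/ → [ẽ]
Rule 1: /i/ before nasal /m/ → [ĩ]
Rule 1: /o/ before nasal /m/ → [õ]
After rule 1: mẽm#ĩmõm
Rule 2: no segment meets the rule's conditions; no change.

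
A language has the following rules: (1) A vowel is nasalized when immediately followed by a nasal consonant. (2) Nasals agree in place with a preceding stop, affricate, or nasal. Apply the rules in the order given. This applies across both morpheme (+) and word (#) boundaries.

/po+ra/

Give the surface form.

[po+ra]

Rule 1: no segment meets the rule's conditions; no change.
After rule 1: po+ra
Rule 2: no segment meets the rule's conditions; no change.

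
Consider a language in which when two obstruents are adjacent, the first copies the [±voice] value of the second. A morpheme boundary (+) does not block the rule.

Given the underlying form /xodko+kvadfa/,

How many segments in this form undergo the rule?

3

/d/ before /k/ (voiceless) → [t]
/k/ before /v/ (voiced) → [g]
/d/ before /f/ (voiceless) → [t]
3 segments change.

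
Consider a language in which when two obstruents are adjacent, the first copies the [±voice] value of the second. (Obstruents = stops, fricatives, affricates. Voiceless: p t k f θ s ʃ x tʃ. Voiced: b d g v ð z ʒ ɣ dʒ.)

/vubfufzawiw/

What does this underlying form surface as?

[vupfuvzawiw]

/b/ before /f/ (voiceless) → [p]
/f/ before /z/ (voiced) → [v]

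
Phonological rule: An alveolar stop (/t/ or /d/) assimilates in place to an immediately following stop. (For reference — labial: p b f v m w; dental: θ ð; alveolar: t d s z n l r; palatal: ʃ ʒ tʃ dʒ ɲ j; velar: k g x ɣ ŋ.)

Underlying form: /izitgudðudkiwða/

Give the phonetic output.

/t/ before /g/ (velar) → [k]
/d/ before /k/ (velar) → [g]

[izikgudðugkiwða]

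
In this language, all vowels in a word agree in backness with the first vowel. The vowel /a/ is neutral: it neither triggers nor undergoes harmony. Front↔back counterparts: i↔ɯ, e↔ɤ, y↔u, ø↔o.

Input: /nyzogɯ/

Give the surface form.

[nyzøgi]

/o/ harmonizes with /y/ ([-back]) → [ø]
/ɯ/ harmonizes with /y/ ([-back]) → [i]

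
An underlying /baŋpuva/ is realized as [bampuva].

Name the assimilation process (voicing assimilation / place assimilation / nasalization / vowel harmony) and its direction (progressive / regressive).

place assimilation, regressive

/ŋ/→[m].
Each target copies a feature from the following segment, so the direction is regressive.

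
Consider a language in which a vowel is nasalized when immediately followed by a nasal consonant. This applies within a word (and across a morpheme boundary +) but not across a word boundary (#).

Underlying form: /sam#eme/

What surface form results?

[sãm#ẽme]

/a/ before nasal /m/ → [ã]
/e/ before nasal /m/ → [ẽ]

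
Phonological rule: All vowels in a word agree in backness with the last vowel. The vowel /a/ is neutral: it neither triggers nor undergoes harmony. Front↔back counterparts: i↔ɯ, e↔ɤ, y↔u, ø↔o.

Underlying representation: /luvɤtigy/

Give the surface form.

/u/ harmonizes with /y/ ([-back]) → [y]
/ɤ/ harmonizes with /y/ ([-back]) → [e]

[lyvetigy]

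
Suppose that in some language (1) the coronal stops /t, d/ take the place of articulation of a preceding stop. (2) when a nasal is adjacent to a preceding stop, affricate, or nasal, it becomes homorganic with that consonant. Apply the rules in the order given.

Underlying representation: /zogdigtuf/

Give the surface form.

Rule 1: /d/ after /g/ (velar) → [g]
Rule 1: /t/ after /g/ (velar) → [k]
After rule 1: zoggigkuf
Rule 2: no segment meets the rule's conditions; no change.

[zoggigkuf]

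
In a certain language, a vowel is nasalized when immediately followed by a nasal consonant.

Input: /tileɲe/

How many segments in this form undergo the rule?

1

/e/ before nasal /ɲ/ → [ẽ]
1 segment changes.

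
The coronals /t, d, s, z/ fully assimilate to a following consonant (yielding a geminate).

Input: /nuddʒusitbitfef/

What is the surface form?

/d/ before /dʒ/ → [dʒ] (total assimilation)
/t/ before /b/ → [b] (total assimilation)
/t/ before /f/ → [f] (total assimilation)

[nudʒdʒusibbiffef]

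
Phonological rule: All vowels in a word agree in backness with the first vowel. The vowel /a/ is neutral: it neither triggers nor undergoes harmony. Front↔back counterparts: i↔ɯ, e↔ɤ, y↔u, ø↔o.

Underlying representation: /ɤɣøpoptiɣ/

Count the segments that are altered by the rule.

/ø/ harmonizes with /ɤ/ ([+back]) → [o]
/i/ harmonizes with /ɤ/ ([+back]) → [ɯ]
2 segments change.

2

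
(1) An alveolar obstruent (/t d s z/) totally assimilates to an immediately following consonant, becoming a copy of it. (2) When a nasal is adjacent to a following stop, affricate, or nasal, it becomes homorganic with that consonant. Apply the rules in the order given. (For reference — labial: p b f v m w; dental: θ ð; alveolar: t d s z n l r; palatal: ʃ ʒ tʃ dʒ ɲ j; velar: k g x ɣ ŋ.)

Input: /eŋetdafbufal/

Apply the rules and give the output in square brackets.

[eŋeddafbufal]

Rule 1: /t/ before /d/ → [d] (total assimilation)
After rule 1: eŋeddafbufal
Rule 2: no segment meets the rule's conditions; no change.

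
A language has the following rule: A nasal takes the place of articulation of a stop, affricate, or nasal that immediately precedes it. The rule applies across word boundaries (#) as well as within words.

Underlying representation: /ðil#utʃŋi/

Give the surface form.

/ŋ/ after /tʃ/ (palatal) → [ɲ]

[ðil#utʃɲi]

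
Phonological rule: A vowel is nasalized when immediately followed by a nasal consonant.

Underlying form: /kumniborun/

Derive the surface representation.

[kũmniborũn]

/u/ before nasal /m/ → [ũ]
/u/ before nasal /n/ → [ũ]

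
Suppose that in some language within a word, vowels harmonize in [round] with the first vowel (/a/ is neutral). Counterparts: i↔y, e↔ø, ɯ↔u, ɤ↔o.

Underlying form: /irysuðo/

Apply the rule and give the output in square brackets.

[irisɯðɤ]

/y/ harmonizes with /i/ ([-round]) → [i]
/u/ harmonizes with /i/ ([-round]) → [ɯ]
/o/ harmonizes with /i/ ([-round]) → [ɤ]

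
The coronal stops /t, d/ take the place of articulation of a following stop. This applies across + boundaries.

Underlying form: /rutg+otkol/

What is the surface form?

[rukg+okkol]

/t/ before /g/ (velar) → [k]
/t/ before /k/ (velar) → [k]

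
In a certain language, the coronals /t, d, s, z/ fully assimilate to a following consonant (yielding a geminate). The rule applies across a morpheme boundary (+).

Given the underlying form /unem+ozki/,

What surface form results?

/z/ before /k/ → [k] (total assimilation)

[unem+okki]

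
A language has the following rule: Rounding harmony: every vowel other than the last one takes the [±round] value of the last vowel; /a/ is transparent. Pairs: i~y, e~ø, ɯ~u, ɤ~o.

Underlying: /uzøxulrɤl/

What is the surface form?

[ɯzexɯlrɤl]

/u/ harmonizes with /ɤ/ ([-round]) → [ɯ]
/ø/ harmonizes with /ɤ/ ([-round]) → [e]
/u/ harmonizes with /ɤ/ ([-round]) → [ɯ]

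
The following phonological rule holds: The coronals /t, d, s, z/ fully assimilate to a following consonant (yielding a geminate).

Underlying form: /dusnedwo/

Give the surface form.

[dunnewwo]

/s/ before /n/ → [n] (total assimilation)
/d/ before /w/ → [w] (total assimilation)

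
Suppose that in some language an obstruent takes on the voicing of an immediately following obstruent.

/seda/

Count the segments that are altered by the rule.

No segment meets the rule's conditions.

0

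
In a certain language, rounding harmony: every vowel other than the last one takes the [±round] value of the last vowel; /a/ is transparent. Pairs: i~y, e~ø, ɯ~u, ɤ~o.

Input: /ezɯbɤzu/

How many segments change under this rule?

3

/e/ harmonizes with /u/ ([+round]) → [ø]
/ɯ/ harmonizes with /u/ ([+round]) → [u]
/ɤ/ harmonizes with /u/ ([+round]) → [o]
3 segments change.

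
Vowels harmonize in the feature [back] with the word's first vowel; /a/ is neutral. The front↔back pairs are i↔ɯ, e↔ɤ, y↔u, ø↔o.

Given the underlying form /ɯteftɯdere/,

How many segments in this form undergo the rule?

/e/ harmonizes with /ɯ/ ([+back]) → [ɤ]
/e/ harmonizes with /ɯ/ ([+back]) → [ɤ]
/e/ harmonizes with /ɯ/ ([+back]) → [ɤ]
3 segments change.

3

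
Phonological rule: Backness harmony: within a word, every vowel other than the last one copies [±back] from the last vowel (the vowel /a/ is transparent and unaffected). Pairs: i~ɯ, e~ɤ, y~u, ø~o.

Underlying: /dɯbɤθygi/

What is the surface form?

[dibeθygi]

/ɯ/ harmonizes with /i/ ([-back]) → [i]
/ɤ/ harmonizes with /i/ ([-back]) → [e]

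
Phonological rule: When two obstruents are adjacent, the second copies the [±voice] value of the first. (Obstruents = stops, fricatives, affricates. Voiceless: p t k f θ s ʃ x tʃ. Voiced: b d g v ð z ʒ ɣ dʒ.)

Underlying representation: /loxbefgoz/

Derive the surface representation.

[loxpefkoz]

/b/ after /x/ (voiceless) → [p]
/g/ after /f/ (voiceless) → [k]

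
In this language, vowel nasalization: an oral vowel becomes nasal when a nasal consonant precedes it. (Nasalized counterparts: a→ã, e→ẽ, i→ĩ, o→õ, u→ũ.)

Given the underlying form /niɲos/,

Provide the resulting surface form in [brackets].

/i/ after nasal /n/ → [ĩ]
/o/ after nasal /ɲ/ → [õ]

[nĩɲõs]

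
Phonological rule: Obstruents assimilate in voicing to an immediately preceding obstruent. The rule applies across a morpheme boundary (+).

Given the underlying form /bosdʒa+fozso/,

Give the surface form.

/dʒ/ after /s/ (voiceless) → [tʃ]
/s/ after /z/ (voiced) → [z]

[bostʃa+fozzo]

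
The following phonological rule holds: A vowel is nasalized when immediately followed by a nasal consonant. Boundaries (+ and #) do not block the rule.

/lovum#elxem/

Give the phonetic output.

[lovũm#elxẽm]

/u/ before nasal /m/ → [ũ]
/e/ before nasal /m/ → [ẽ]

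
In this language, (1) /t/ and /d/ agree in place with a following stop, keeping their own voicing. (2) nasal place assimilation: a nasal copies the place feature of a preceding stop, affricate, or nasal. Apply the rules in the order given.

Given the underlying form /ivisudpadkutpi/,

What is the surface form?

Rule 1: /d/ before /p/ (labial) → [b]
Rule 1: /d/ before /k/ (velar) → [g]
Rule 1: /t/ before /p/ (labial) → [p]
After rule 1: ivisubpagkuppi
Rule 2: no segment meets the rule's conditions; no change.

[ivisubpagkuppi]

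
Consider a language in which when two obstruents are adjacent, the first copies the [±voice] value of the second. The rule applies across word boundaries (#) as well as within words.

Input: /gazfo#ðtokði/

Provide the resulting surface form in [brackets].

/z/ before /f/ (voiceless) → [s]
/ð/ before /t/ (voiceless) → [θ]
/k/ before /ð/ (voiced) → [g]

[gasfo#θtogði]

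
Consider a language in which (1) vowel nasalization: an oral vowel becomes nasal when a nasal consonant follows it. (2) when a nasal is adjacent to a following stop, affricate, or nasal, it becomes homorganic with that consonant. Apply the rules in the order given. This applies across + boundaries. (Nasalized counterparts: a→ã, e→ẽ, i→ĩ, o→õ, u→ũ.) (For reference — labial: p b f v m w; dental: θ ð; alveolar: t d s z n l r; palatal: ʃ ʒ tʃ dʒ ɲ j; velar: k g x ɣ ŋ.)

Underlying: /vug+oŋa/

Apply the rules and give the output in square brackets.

Rule 1: /o/ before nasal /ŋ/ → [õ]
After rule 1: vug+õŋa
Rule 2: no segment meets the rule's conditions; no change.

[vug+õŋa]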